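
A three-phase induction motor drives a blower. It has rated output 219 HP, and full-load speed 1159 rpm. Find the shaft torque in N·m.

1350 N·m

P_out = 219 × 746 = 163374 W
ω = 2π × 1159/60 = 121.4 rad/s
τ = P_out/ω = 163374/121.4 = 1350 N·m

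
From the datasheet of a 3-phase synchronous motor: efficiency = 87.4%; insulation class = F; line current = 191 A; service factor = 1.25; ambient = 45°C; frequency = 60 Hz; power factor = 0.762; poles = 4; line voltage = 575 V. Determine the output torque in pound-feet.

P_in = √3·V·I·cosφ = 1.732 × 575 × 191 × 0.762 = 144945 W
P_out = η·P_in = 0.874 × 144945 = 126682 W
n = n_s = 120×60/4 = 1800 rpm (synchronous)
ω = 2π×1800/60 = 188.5 rad/s
τ = P_out/ω = 126682/188.5 = 672.1 N·m
In lb·ft: 672.1/1.356 = 496 lb·ft

496 lb·ft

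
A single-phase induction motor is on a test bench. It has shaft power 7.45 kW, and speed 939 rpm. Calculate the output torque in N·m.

ω = 2π × 939/60 = 98.33 rad/s
τ = P/ω = 7450/98.33 = 75.8 N·m

75.8 N·m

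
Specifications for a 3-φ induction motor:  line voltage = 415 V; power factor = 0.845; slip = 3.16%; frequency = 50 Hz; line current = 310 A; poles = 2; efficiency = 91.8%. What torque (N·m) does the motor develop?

P_in = √3·V·I·cosφ = 1.732 × 415 × 310 × 0.845 = 188284 W
P_out = η·P_in = 0.918 × 188284 = 172845 W
n_s = 120×50/2 = 3000 rpm; n = 3000×(1−0.0316) = 2905 rpm
ω = 2π×2905/60 = 304.2 rad/s
τ = P_out/ω = 172845/304.2 = 568 N·m

568 N·m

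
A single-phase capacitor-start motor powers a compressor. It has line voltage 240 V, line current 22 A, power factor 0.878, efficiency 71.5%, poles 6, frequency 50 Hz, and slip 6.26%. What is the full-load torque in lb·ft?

P_in = V·I·cosφ = 240 × 22 × 0.878 = 4636 W
P_out = η·P_in = 0.715 × 4636 = 3315 W
n_s = 120×50/6 = 1000 rpm; n = 1000×(1−0.0626) = 937 rpm
ω = 2π×937/60 = 98.12 rad/s
τ = P_out/ω = 3315/98.12 = 33.79 N·m
In lb·ft: 33.79/1.356 = 24.9 lb·ft

24.9 lb·ft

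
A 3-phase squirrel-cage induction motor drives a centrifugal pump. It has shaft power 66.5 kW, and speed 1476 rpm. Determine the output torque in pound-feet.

ω = 2π × 1476/60 = 154.6 rad/s
τ = P/ω = 66500/154.6 = 430.1 N·m
In lb·ft: 430.1/1.356 = 317 lb·ft

317 lb·ft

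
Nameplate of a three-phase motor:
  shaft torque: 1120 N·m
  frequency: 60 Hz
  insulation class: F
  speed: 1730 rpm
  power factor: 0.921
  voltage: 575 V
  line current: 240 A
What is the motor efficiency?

92.2 %

ω = 2π × 1730/60 = 181.2 rad/s; P_out = τω = 1120 × 181.2 = 202944 W
P_in = √3·V_L·I_L·cosφ = 1.732 × 575 × 240 × 0.921 = 220134 W
η = P_out / P_in = 202944 / 220134 = 0.922 = 92.2%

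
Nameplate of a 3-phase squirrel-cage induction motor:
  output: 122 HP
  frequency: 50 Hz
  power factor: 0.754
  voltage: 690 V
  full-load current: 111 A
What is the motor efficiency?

91.0 %

P_out = 122 × 746 = 91012 W
P_in = √3·V_L·I_L·cosφ = 1.732 × 690 × 111 × 0.754 = 100021 W
η = P_out / P_in = 91012 / 100021 = 0.910 = 91.0%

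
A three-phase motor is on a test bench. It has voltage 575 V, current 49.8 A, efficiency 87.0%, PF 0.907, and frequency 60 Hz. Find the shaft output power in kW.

39.1 kW

P_in = √3·V·I·cosφ = 1.732 × 575 × 49.8 × 0.907 = 44983 W
P_out = η·P_in = 0.87 × 44983 = 39135 W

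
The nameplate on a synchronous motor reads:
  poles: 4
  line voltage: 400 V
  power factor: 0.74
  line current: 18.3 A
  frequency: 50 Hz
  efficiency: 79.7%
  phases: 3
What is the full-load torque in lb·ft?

P_in = √3·V·I·cosφ = 1.732 × 400 × 18.3 × 0.74 = 9382 W
P_out = η·P_in = 0.797 × 9382 = 7477 W
n = n_s = 120×50/4 = 1500 rpm (synchronous)
ω = 2π×1500/60 = 157.1 rad/s
τ = P_out/ω = 7477/157.1 = 47.59 N·m
In lb·ft: 47.59/1.356 = 35.1 lb·ft

35.1 lb·ft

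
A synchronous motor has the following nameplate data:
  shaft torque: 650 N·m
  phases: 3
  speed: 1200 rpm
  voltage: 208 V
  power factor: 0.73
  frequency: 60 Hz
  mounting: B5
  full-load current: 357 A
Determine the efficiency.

87.0 %

ω = 2π × 1200/60 = 125.7 rad/s; P_out = τω = 650 × 125.7 = 81705 W
P_in = √3·V_L·I_L·cosφ = 1.732 × 208 × 357 × 0.73 = 93886 W
η = P_out / P_in = 81705 / 93886 = 0.870 = 87.0%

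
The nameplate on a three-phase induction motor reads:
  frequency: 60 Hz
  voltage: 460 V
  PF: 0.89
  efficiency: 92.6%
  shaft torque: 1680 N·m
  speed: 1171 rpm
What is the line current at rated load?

314 A

ω = 2π×1171/60 = 122.6 rad/s; P_out = τω = 1680 × 122.6 = 205968 W
P_in = P_out / η = 205968 / 0.926 = 222428 W
I_L = P_in / (√3·V_L·cosφ) = 222428 / (1.732 × 460 × 0.89) = 314 A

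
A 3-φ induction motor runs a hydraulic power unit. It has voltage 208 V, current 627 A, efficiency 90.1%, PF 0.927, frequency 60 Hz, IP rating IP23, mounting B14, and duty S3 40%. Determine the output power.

189 kW

P_in = √3·V·I·cosφ = 1.732 × 208 × 627 × 0.927 = 209391 W
P_out = η·P_in = 0.901 × 209391 = 188661 W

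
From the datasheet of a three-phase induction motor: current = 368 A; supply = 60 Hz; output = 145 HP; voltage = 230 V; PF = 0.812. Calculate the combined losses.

P_in = √3·V·I·cosφ = 1.732×230×368×0.812 = 119036 W
P_out = 145×746 = 108170 W
Losses = P_in − P_out = 119036 − 108170 = 10866 W

10.9 kW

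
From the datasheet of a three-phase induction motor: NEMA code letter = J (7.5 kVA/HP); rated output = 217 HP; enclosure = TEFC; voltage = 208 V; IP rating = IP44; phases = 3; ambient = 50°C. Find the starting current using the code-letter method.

4520 A

S_LR = 7.5 × 217 = 1627.5 kVA
I_LR = S_LR/(√3·V_L) = 1627500/(1.732×208) = 4520 A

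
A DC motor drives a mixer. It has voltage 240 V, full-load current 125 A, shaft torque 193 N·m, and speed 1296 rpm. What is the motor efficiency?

ω = 2π × 1296/60 = 135.7 rad/s; P_out = τω = 193 × 135.7 = 26190 W
P_in = V·I = 240 × 125 = 30000 W
η = P_out / P_in = 26190 / 30000 = 0.873 = 87.3%

87.3 %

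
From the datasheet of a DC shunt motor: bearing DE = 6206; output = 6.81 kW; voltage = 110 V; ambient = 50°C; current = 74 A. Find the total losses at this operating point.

1.33 kW

P_in = V·I = 110×74 = 8140 W
P_out = 6810 W
Losses = P_in − P_out = 8140 − 6810 = 1330 W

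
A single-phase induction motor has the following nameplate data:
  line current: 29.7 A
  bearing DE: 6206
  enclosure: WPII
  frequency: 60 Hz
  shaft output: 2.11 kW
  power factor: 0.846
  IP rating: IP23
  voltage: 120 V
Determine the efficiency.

P_out = 2.11 kW = 2110 W
P_in = V·I·cosφ = 120 × 29.7 × 0.846 = 3015 W
η = P_out / P_in = 2110 / 3015 = 0.700 = 70.0%

70.0 %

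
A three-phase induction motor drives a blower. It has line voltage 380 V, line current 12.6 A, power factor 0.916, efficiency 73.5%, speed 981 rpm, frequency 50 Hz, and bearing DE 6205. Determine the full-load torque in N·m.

54.4 N·m

P_in = √3·V·I·cosφ = 1.732 × 380 × 12.6 × 0.916 = 7596 W
P_out = η·P_in = 0.735 × 7596 = 5583 W
n = 981 rpm
ω = 2π×981/60 = 102.7 rad/s
τ = P_out/ω = 5583/102.7 = 54.4 N·m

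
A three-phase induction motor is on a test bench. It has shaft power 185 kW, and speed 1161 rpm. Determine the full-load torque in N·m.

1520 N·m

ω = 2π × 1161/60 = 121.6 rad/s
τ = P/ω = 185000/121.6 = 1520 N·m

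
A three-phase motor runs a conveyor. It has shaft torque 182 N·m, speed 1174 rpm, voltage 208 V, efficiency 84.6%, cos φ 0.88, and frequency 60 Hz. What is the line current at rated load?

ω = 2π×1174/60 = 122.9 rad/s; P_out = τω = 182 × 122.9 = 22368 W
P_in = P_out / η = 22368 / 0.846 = 26440 W
I_L = P_in / (√3·V_L·cosφ) = 26440 / (1.732 × 208 × 0.88) = 83.4 A

83.4 A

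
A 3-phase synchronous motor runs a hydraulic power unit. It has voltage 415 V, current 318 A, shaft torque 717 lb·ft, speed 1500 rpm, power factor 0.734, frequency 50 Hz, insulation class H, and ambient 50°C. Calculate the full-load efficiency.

91.0 %

τ = 717 lb·ft × 1.356 = 972.3 N·m
ω = 2π × 1500/60 = 157.1 rad/s; P_out = τω = 972.3 × 157.1 = 152748 W
P_in = √3·V_L·I_L·cosφ = 1.732 × 415 × 318 × 0.734 = 167772 W
η = P_out / P_in = 152748 / 167772 = 0.910 = 91.0%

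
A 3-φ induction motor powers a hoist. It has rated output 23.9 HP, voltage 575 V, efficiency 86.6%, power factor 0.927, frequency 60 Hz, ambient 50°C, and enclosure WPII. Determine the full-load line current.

22.3 A

P_out = 23.9 × 746 = 17829 W
P_in = P_out / η = 17829 / 0.866 = 20588 W
I_L = P_in / (√3·V_L·cosφ) = 20588 / (1.732 × 575 × 0.927) = 22.3 A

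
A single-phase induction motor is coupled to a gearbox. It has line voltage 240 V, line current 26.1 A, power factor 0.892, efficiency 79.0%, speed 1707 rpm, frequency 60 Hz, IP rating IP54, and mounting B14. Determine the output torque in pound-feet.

P_in = V·I·cosφ = 240 × 26.1 × 0.892 = 5587 W
P_out = η·P_in = 0.79 × 5587 = 4414 W
n = 1707 rpm
ω = 2π×1707/60 = 178.8 rad/s
τ = P_out/ω = 4414/178.8 = 24.69 N·m
In lb·ft: 24.69/1.356 = 18.2 lb·ft

18.2 lb·ft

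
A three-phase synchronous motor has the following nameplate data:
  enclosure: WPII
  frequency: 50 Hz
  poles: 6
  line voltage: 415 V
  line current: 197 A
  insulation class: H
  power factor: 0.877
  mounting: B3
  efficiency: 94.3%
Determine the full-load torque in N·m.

P_in = √3·V·I·cosφ = 1.732 × 415 × 197 × 0.877 = 124183 W
P_out = η·P_in = 0.943 × 124183 = 117105 W
n = n_s = 120×50/6 = 1000 rpm (synchronous)
ω = 2π×1000/60 = 104.7 rad/s
τ = P_out/ω = 117105/104.7 = 1120 N·m

1120 N·m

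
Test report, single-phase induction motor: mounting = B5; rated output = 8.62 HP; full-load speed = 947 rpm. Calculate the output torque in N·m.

64.8 N·m

P_out = 8.62 × 746 = 6431 W
ω = 2π × 947/60 = 99.17 rad/s
τ = P_out/ω = 6431/99.17 = 64.8 N·m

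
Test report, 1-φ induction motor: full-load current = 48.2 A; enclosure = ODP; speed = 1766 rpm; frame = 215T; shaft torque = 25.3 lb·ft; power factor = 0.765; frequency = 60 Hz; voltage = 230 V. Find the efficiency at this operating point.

74.8 %

τ = 25.3 lb·ft × 1.356 = 34.31 N·m
ω = 2π × 1766/60 = 184.9 rad/s; P_out = τω = 34.31 × 184.9 = 6344 W
P_in = V·I·cosφ = 230 × 48.2 × 0.765 = 8481 W
η = P_out / P_in = 6344 / 8481 = 0.748 = 74.8%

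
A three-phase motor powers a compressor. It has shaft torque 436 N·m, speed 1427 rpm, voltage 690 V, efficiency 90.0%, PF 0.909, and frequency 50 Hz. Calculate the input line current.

66.6 A

ω = 2π×1427/60 = 149.4 rad/s; P_out = τω = 436 × 149.4 = 65138 W
P_in = P_out / η = 65138 / 0.900 = 72376 W
I_L = P_in / (√3·V_L·cosφ) = 72376 / (1.732 × 690 × 0.909) = 66.6 A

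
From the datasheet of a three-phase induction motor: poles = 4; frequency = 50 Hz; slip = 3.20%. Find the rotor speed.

n_s = 120f/p = 120×50/4 = 1500 rpm
n = n_s(1 − s) = 1500 × (1 − 0.032) = 1452 rpm

1452 rpm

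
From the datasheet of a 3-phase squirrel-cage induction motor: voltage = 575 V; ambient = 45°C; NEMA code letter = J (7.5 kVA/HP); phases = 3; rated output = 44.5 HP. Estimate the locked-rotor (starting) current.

335 A

S_LR = 7.5 × 44.5 = 333.75 kVA
I_LR = S_LR/(√3·V_L) = 333750/(1.732×575) = 335 A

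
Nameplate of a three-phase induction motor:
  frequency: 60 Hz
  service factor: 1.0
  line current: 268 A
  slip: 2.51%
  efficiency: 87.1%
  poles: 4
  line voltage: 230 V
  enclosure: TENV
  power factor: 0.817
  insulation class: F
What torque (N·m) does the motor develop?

413 N·m

P_in = √3·V·I·cosφ = 1.732 × 230 × 268 × 0.817 = 87223 W
P_out = η·P_in = 0.871 × 87223 = 75971 W
n_s = 120×60/4 = 1800 rpm; n = 1800×(1−0.0251) = 1755 rpm
ω = 2π×1755/60 = 183.8 rad/s
τ = P_out/ω = 75971/183.8 = 413 N·m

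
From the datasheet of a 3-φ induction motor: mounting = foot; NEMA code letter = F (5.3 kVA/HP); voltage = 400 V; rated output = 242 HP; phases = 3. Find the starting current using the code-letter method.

S_LR = 5.3 × 242 = 1282.6 kVA
I_LR = S_LR/(√3·V_L) = 1282600/(1.732×400) = 1850 A

1850 A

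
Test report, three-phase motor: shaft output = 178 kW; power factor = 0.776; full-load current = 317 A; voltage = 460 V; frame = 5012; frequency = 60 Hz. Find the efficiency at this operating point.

P_out = 178 kW = 178000 W
P_in = √3·V_L·I_L·cosφ = 1.732 × 460 × 317 × 0.776 = 195987 W
η = P_out / P_in = 178000 / 195987 = 0.908 = 90.8%

90.8 %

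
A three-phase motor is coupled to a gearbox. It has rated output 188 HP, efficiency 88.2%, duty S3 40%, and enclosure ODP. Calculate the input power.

P_out = 188 × 746 = 140248 W
P_in = P_out/η = 140248/0.882 = 159011 W = 159 kW

159 kW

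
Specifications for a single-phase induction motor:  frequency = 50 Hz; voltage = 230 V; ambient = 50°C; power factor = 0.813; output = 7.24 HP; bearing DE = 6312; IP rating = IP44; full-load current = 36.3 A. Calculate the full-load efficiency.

79.6 %

P_out = 7.24 × 746 = 5401 W
P_in = V·I·cosφ = 230 × 36.3 × 0.813 = 6788 W
η = P_out / P_in = 5401 / 6788 = 0.796 = 79.6%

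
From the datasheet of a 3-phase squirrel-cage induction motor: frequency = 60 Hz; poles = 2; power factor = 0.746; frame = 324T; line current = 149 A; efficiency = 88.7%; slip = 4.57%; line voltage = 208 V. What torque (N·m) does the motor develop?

P_in = √3·V·I·cosφ = 1.732 × 208 × 149 × 0.746 = 40044 W
P_out = η·P_in = 0.887 × 40044 = 35519 W
n_s = 120×60/2 = 3600 rpm; n = 3600×(1−0.0457) = 3435 rpm
ω = 2π×3435/60 = 359.7 rad/s
τ = P_out/ω = 35519/359.7 = 98.7 N·m

98.7 N·m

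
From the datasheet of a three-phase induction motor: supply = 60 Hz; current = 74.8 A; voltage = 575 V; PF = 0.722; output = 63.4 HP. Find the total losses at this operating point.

6.49 kW

P_in = √3·V·I·cosφ = 1.732×575×74.8×0.722 = 53784 W
P_out = 63.4×746 = 47296 W
Losses = P_in − P_out = 53784 − 47296 = 6488 W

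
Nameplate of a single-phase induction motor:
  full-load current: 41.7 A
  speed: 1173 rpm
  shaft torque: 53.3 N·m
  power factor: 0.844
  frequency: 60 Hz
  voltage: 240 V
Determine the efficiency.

77.5 %

ω = 2π × 1173/60 = 122.8 rad/s; P_out = τω = 53.3 × 122.8 = 6545 W
P_in = V·I·cosφ = 240 × 41.7 × 0.844 = 8447 W
η = P_out / P_in = 6545 / 8447 = 0.775 = 77.5%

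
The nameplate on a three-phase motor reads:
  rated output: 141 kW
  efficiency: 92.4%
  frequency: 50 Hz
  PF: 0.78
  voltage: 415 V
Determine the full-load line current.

272 A

P_out = 141 kW = 141000 W
P_in = P_out / η = 141000 / 0.924 = 152597 W
I_L = P_in / (√3·V_L·cosφ) = 152597 / (1.732 × 415 × 0.78) = 272 A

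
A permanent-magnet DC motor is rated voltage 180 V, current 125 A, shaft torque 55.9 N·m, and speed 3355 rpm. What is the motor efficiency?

87.3 %

ω = 2π × 3355/60 = 351.3 rad/s; P_out = τω = 55.9 × 351.3 = 19638 W
P_in = V·I = 180 × 125 = 22500 W
η = P_out / P_in = 19638 / 22500 = 0.873 = 87.3%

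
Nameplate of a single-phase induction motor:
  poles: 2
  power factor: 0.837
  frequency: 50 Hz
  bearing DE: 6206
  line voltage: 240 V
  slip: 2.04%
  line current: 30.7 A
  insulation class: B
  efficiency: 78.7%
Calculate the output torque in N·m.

P_in = V·I·cosφ = 240 × 30.7 × 0.837 = 6167 W
P_out = η·P_in = 0.787 × 6167 = 4853 W
n_s = 120×50/2 = 3000 rpm; n = 3000×(1−0.0204) = 2939 rpm
ω = 2π×2939/60 = 307.8 rad/s
τ = P_out/ω = 4853/307.8 = 15.8 N·m

15.8 N·m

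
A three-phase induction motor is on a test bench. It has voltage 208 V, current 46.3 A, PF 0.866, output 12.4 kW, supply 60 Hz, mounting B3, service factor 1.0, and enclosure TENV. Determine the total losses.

2050 W

P_in = √3·V·I·cosφ = 1.732×208×46.3×0.866 = 14445 W
P_out = 12400 W
Losses = P_in − P_out = 14445 − 12400 = 2045 W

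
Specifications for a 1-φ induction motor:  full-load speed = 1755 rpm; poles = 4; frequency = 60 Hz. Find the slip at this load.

n_s = 120f/p = 120×60/4 = 1800 rpm
s = (n_s − n)/n_s = (1800 − 1755)/1800 = 0.0250

2.50 %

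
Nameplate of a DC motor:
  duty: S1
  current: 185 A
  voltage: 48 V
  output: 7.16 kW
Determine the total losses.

1720 W

P_in = V·I = 48×185 = 8880 W
P_out = 7160 W
Losses = P_in − P_out = 8880 − 7160 = 1720 W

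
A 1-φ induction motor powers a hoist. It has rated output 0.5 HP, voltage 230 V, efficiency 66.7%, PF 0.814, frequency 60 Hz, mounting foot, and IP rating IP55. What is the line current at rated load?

2.99 A

P_out = 0.5 × 746 = 373 W
P_in = P_out / η = 373 / 0.667 = 559 W
I = P_in / (V·cosφ) = 559 / (230 × 0.814) = 2.99 A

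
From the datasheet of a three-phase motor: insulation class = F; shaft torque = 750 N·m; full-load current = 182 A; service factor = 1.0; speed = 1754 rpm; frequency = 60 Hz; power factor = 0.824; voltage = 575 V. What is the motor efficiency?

92.2 %

ω = 2π × 1754/60 = 183.7 rad/s; P_out = τω = 750 × 183.7 = 137775 W
P_in = √3·V_L·I_L·cosφ = 1.732 × 575 × 182 × 0.824 = 149353 W
η = P_out / P_in = 137775 / 149353 = 0.922 = 92.2%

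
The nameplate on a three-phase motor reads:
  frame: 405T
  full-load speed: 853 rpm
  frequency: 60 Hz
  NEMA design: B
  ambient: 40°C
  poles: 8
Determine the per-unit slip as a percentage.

5.22 %

n_s = 120f/p = 120×60/8 = 900 rpm
s = (n_s − n)/n_s = (900 − 853)/900 = 0.0522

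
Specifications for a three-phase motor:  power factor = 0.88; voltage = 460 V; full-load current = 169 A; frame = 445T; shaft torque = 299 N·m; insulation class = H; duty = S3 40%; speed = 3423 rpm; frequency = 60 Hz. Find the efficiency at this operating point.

ω = 2π × 3423/60 = 358.5 rad/s; P_out = τω = 299 × 358.5 = 107192 W
P_in = √3·V_L·I_L·cosφ = 1.732 × 460 × 169 × 0.88 = 118488 W
η = P_out / P_in = 107192 / 118488 = 0.905 = 90.5%

90.5 %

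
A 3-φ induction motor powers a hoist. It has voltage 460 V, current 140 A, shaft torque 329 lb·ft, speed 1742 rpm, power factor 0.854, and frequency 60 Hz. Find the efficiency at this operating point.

τ = 329 lb·ft × 1.356 = 446.1 N·m
ω = 2π × 1742/60 = 182.4 rad/s; P_out = τω = 446.1 × 182.4 = 81369 W
P_in = √3·V_L·I_L·cosφ = 1.732 × 460 × 140 × 0.854 = 95256 W
η = P_out / P_in = 81369 / 95256 = 0.854 = 85.4%

85.4 %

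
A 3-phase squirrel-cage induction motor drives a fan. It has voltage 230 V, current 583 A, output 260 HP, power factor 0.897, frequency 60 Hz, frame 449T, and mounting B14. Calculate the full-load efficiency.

P_out = 260 × 746 = 193960 W
P_in = √3·V_L·I_L·cosφ = 1.732 × 230 × 583 × 0.897 = 208323 W
η = P_out / P_in = 193960 / 208323 = 0.931 = 93.1%

93.1 %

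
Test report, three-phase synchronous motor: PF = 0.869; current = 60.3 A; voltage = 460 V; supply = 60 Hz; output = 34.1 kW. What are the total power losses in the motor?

7.65 kW

P_in = √3·V·I·cosφ = 1.732×460×60.3×0.869 = 41749 W
P_out = 34100 W
Losses = P_in − P_out = 41749 − 34100 = 7649 W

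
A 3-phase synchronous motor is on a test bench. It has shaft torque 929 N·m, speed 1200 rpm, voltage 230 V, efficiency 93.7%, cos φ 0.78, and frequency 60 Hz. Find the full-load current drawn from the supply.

ω = 2π×1200/60 = 125.7 rad/s; P_out = τω = 929 × 125.7 = 116775 W
P_in = P_out / η = 116775 / 0.937 = 124626 W
I_L = P_in / (√3·V_L·cosφ) = 124626 / (1.732 × 230 × 0.78) = 401 A

401 A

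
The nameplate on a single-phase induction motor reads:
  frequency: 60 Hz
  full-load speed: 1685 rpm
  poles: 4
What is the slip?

6.4 %

n_s = 120f/p = 120×60/4 = 1800 rpm
s = (n_s − n)/n_s = (1800 − 1685)/1800 = 0.0639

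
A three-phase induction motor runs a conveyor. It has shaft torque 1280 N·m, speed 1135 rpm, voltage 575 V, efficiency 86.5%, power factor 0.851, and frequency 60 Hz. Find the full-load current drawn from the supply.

208 A

ω = 2π×1135/60 = 118.9 rad/s; P_out = τω = 1280 × 118.9 = 152192 W
P_in = P_out / η = 152192 / 0.865 = 175945 W
I_L = P_in / (√3·V_L·cosφ) = 175945 / (1.732 × 575 × 0.851) = 208 A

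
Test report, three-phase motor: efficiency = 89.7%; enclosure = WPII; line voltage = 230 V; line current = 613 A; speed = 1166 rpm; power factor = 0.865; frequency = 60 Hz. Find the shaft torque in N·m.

P_in = √3·V·I·cosφ = 1.732 × 230 × 613 × 0.865 = 211228 W
P_out = η·P_in = 0.897 × 211228 = 189472 W
n = 1166 rpm
ω = 2π×1166/60 = 122.1 rad/s
τ = P_out/ω = 189472/122.1 = 1550 N·m

1550 N·m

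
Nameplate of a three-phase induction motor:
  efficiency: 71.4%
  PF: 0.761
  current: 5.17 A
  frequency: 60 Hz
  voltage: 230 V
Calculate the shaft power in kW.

1.12 kW

P_in = √3·V·I·cosφ = 1.732 × 230 × 5.17 × 0.761 = 1567 W
P_out = η·P_in = 0.714 × 1567 = 1119 W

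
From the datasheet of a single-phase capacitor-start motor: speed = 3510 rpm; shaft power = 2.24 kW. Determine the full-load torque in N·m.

ω = 2π × 3510/60 = 367.6 rad/s
τ = P/ω = 2240/367.6 = 6.09 N·m

6.09 N·m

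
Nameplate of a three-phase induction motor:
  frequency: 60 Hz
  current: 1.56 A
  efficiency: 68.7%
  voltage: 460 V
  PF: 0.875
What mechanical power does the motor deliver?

P_in = √3·V·I·cosφ = 1.732 × 460 × 1.56 × 0.875 = 1088 W
P_out = η·P_in = 0.687 × 1088 = 747 W

0.747 kW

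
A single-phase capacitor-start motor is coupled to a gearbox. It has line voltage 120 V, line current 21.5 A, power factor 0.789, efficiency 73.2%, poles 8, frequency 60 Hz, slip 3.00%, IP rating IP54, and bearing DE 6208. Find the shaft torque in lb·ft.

12 lb·ft

P_in = V·I·cosφ = 120 × 21.5 × 0.789 = 2036 W
P_out = η·P_in = 0.732 × 2036 = 1490 W
n_s = 120×60/8 = 900 rpm; n = 900×(1−0.03) = 873 rpm
ω = 2π×873/60 = 91.42 rad/s
τ = P_out/ω = 1490/91.42 = 16.3 N·m
In lb·ft: 16.3/1.356 = 12 lb·ft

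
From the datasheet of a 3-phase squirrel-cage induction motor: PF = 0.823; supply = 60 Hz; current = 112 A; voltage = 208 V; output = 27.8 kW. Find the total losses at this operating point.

5410 W

P_in = √3·V·I·cosφ = 1.732×208×112×0.823 = 33207 W
P_out = 27800 W
Losses = P_in − P_out = 33207 − 27800 = 5407 W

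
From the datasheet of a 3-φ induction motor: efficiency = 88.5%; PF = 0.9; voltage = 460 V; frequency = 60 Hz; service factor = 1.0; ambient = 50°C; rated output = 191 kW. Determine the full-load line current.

P_out = 191 kW = 191000 W
P_in = P_out / η = 191000 / 0.885 = 215819 W
I_L = P_in / (√3·V_L·cosφ) = 215819 / (1.732 × 460 × 0.9) = 301 A

301 A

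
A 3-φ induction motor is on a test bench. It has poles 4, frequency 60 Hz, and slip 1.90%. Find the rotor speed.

1766 rpm

n_s = 120f/p = 120×60/4 = 1800 rpm
n = n_s(1 − s) = 1800 × (1 − 0.019) = 1766 rpm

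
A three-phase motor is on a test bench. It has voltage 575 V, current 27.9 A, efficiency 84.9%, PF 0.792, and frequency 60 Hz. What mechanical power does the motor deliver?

18.7 kW

P_in = √3·V·I·cosφ = 1.732 × 575 × 27.9 × 0.792 = 22006 W
P_out = η·P_in = 0.849 × 22006 = 18683 W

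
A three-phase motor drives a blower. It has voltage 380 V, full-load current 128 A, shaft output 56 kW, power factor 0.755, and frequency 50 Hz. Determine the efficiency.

88.0 %

P_out = 56 kW = 56000 W
P_in = √3·V_L·I_L·cosφ = 1.732 × 380 × 128 × 0.755 = 63605 W
η = P_out / P_in = 56000 / 63605 = 0.880 = 88.0%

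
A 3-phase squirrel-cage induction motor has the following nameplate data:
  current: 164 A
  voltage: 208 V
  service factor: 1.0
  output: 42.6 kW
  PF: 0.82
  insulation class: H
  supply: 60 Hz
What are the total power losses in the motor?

5850 W

P_in = √3·V·I·cosφ = 1.732×208×164×0.82 = 48447 W
P_out = 42600 W
Losses = P_in − P_out = 48447 − 42600 = 5847 W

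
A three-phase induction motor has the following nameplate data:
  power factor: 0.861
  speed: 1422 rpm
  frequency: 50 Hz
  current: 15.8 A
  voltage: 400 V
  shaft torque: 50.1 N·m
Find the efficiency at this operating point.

79.2 %

ω = 2π × 1422/60 = 148.9 rad/s; P_out = τω = 50.1 × 148.9 = 7460 W
P_in = √3·V_L·I_L·cosφ = 1.732 × 400 × 15.8 × 0.861 = 9425 W
η = P_out / P_in = 7460 / 9425 = 0.792 = 79.2%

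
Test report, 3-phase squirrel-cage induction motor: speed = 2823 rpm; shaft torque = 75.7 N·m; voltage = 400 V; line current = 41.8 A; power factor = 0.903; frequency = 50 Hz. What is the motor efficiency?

85.6 %

ω = 2π × 2823/60 = 295.6 rad/s; P_out = τω = 75.7 × 295.6 = 22377 W
P_in = √3·V_L·I_L·cosφ = 1.732 × 400 × 41.8 × 0.903 = 26150 W
η = P_out / P_in = 22377 / 26150 = 0.856 = 85.6%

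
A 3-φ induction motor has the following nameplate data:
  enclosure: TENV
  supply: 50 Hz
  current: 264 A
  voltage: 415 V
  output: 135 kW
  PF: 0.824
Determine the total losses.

21.4 kW

P_in = √3·V·I·cosφ = 1.732×415×264×0.824 = 156361 W
P_out = 135000 W
Losses = P_in − P_out = 156361 − 135000 = 21361 W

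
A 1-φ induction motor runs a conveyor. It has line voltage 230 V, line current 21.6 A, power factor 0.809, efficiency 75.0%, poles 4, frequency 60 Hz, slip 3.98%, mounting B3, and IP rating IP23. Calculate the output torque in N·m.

P_in = V·I·cosφ = 230 × 21.6 × 0.809 = 4019 W
P_out = η·P_in = 0.75 × 4019 = 3014 W
n_s = 120×60/4 = 1800 rpm; n = 1800×(1−0.0398) = 1728 rpm
ω = 2π×1728/60 = 181 rad/s
τ = P_out/ω = 3014/181 = 16.7 N·m

16.7 N·m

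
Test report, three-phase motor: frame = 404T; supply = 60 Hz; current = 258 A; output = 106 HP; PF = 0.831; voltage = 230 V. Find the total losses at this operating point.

P_in = √3·V·I·cosφ = 1.732×230×258×0.831 = 85408 W
P_out = 106×746 = 79076 W
Losses = P_in − P_out = 85408 − 79076 = 6332 W

6330 W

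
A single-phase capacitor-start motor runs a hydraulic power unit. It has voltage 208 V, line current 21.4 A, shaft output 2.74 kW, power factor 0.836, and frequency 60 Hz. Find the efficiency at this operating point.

P_out = 2.74 kW = 2740 W
P_in = V·I·cosφ = 208 × 21.4 × 0.836 = 3721 W
η = P_out / P_in = 2740 / 3721 = 0.736 = 73.6%

73.6 %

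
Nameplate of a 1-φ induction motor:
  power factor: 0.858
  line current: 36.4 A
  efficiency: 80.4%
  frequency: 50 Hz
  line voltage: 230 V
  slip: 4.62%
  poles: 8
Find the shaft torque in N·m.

77.1 N·m

P_in = V·I·cosφ = 230 × 36.4 × 0.858 = 7183 W
P_out = η·P_in = 0.804 × 7183 = 5775 W
n_s = 120×50/8 = 750 rpm; n = 750×(1−0.0462) = 715 rpm
ω = 2π×715/60 = 74.87 rad/s
τ = P_out/ω = 5775/74.87 = 77.1 N·m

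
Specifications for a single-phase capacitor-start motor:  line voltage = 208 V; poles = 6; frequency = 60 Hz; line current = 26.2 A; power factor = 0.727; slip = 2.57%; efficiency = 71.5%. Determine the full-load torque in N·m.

P_in = V·I·cosφ = 208 × 26.2 × 0.727 = 3962 W
P_out = η·P_in = 0.715 × 3962 = 2833 W
n_s = 120×60/6 = 1200 rpm; n = 1200×(1−0.0257) = 1169 rpm
ω = 2π×1169/60 = 122.4 rad/s
τ = P_out/ω = 2833/122.4 = 23.1 N·m

23.1 N·m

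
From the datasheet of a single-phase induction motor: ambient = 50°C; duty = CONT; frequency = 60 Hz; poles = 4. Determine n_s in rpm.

n_s = 120f/p = 120×60/4 = 1800 rpm

1800 rpm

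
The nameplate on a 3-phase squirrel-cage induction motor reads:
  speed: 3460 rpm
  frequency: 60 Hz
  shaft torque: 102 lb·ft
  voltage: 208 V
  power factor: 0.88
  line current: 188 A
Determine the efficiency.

τ = 102 lb·ft × 1.356 = 138.3 N·m
ω = 2π × 3460/60 = 362.3 rad/s; P_out = τω = 138.3 × 362.3 = 50106 W
P_in = √3·V_L·I_L·cosφ = 1.732 × 208 × 188 × 0.88 = 59601 W
η = P_out / P_in = 50106 / 59601 = 0.841 = 84.1%

84.1 %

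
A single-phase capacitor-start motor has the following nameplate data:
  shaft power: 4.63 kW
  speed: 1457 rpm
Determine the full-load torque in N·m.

ω = 2π × 1457/60 = 152.6 rad/s
τ = P/ω = 4630/152.6 = 30.3 N·m

30.3 N·m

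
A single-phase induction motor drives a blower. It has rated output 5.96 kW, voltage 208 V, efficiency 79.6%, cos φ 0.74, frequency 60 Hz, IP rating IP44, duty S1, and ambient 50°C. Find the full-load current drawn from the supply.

48.6 A

P_out = 5.96 kW = 5960 W
P_in = P_out / η = 5960 / 0.796 = 7487 W
I = P_in / (V·cosφ) = 7487 / (208 × 0.74) = 48.6 A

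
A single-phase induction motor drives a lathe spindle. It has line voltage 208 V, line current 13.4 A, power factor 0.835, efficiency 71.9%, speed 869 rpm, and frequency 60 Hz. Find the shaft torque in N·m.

18.4 N·m

P_in = V·I·cosφ = 208 × 13.4 × 0.835 = 2327 W
P_out = η·P_in = 0.719 × 2327 = 1673 W
n = 869 rpm
ω = 2π×869/60 = 91 rad/s
τ = P_out/ω = 1673/91 = 18.4 N·m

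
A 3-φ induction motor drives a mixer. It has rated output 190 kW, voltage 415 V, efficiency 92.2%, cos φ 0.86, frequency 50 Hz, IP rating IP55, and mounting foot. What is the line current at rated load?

333 A

P_out = 190 kW = 190000 W
P_in = P_out / η = 190000 / 0.922 = 206074 W
I_L = P_in / (√3·V_L·cosφ) = 206074 / (1.732 × 415 × 0.86) = 333 A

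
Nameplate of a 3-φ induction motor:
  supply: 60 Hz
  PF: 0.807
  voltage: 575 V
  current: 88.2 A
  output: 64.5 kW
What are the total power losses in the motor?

6390 W

P_in = √3·V·I·cosφ = 1.732×575×88.2×0.807 = 70886 W
P_out = 64500 W
Losses = P_in − P_out = 70886 − 64500 = 6386 W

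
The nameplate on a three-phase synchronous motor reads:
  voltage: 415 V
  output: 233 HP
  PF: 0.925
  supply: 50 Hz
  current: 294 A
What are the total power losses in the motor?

P_in = √3·V·I·cosφ = 1.732×415×294×0.925 = 195472 W
P_out = 233×746 = 173818 W
Losses = P_in − P_out = 195472 − 173818 = 21654 W

21.7 kW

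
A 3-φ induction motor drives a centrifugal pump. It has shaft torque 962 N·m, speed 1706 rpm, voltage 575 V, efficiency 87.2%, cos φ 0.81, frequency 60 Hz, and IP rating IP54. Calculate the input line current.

244 A

ω = 2π×1706/60 = 178.7 rad/s; P_out = τω = 962 × 178.7 = 171909 W
P_in = P_out / η = 171909 / 0.872 = 197143 W
I_L = P_in / (√3·V_L·cosφ) = 197143 / (1.732 × 575 × 0.81) = 244 A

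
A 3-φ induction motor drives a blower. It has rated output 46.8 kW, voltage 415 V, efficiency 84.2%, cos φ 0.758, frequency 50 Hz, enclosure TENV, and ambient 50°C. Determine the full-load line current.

P_out = 46.8 kW = 46800 W
P_in = P_out / η = 46800 / 0.842 = 55582 W
I_L = P_in / (√3·V_L·cosφ) = 55582 / (1.732 × 415 × 0.758) = 102 A

102 A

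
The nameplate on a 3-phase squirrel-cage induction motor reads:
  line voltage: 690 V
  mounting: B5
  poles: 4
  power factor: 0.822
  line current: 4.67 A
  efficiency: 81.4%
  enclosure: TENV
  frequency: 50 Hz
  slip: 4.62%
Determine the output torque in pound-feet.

18.4 lb·ft

P_in = √3·V·I·cosφ = 1.732 × 690 × 4.67 × 0.822 = 4588 W
P_out = η·P_in = 0.814 × 4588 = 3735 W
n_s = 120×50/4 = 1500 rpm; n = 1500×(1−0.0462) = 1431 rpm
ω = 2π×1431/60 = 149.9 rad/s
τ = P_out/ω = 3735/149.9 = 24.92 N·m
In lb·ft: 24.92/1.356 = 18.4 lb·ft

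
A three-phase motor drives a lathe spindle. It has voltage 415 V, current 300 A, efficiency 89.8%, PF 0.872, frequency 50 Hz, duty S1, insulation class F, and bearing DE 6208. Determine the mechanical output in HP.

226 HP

P_in = √3·V·I·cosφ = 1.732 × 415 × 300 × 0.872 = 188033 W
P_out = η·P_in = 0.898 × 188033 = 168854 W
= 168854/746 = 226 HP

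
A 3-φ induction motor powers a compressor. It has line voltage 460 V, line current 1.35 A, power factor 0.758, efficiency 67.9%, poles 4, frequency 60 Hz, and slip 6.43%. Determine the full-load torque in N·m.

P_in = √3·V·I·cosφ = 1.732 × 460 × 1.35 × 0.758 = 815 W
P_out = η·P_in = 0.679 × 815 = 553 W
n_s = 120×60/4 = 1800 rpm; n = 1800×(1−0.0643) = 1684 rpm
ω = 2π×1684/60 = 176.3 rad/s
τ = P_out/ω = 553/176.3 = 3.14 N·m

3.14 N·m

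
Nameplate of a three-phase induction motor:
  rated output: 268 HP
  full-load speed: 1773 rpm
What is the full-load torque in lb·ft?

794 lb·ft

P_out = 268 × 746 = 199928 W
ω = 2π × 1773/60 = 185.7 rad/s
τ = P_out/ω = 199928/185.7 = 1077 N·m
In lb·ft: 1077/1.356 = 794 lb·ft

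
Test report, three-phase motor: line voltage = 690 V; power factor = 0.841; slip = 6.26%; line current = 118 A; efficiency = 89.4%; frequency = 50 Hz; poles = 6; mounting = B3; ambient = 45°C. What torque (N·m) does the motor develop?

1080 N·m

P_in = √3·V·I·cosφ = 1.732 × 690 × 118 × 0.841 = 118597 W
P_out = η·P_in = 0.894 × 118597 = 106026 W
n_s = 120×50/6 = 1000 rpm; n = 1000×(1−0.0626) = 937 rpm
ω = 2π×937/60 = 98.12 rad/s
τ = P_out/ω = 106026/98.12 = 1080 N·m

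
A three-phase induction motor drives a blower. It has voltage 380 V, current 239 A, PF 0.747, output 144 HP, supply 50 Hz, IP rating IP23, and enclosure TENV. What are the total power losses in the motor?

P_in = √3·V·I·cosφ = 1.732×380×239×0.747 = 117503 W
P_out = 144×746 = 107424 W
Losses = P_in − P_out = 117503 − 107424 = 10079 W

10.1 kW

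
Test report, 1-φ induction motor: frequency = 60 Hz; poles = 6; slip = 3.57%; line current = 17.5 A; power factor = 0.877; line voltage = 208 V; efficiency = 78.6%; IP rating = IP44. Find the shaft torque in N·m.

P_in = V·I·cosφ = 208 × 17.5 × 0.877 = 3192 W
P_out = η·P_in = 0.786 × 3192 = 2509 W
n_s = 120×60/6 = 1200 rpm; n = 1200×(1−0.0357) = 1157 rpm
ω = 2π×1157/60 = 121.2 rad/s
τ = P_out/ω = 2509/121.2 = 20.7 N·m

20.7 N·m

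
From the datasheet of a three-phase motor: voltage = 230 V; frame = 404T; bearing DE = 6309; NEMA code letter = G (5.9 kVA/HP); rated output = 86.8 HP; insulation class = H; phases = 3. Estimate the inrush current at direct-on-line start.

S_LR = 5.9 × 86.8 = 512.12 kVA
I_LR = S_LR/(√3·V_L) = 512120/(1.732×230) = 1290 A

1290 A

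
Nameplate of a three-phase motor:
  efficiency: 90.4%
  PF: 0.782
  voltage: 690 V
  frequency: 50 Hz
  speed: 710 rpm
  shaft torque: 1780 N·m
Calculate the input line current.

157 A

ω = 2π×710/60 = 74.35 rad/s; P_out = τω = 1780 × 74.35 = 132343 W
P_in = P_out / η = 132343 / 0.904 = 146397 W
I_L = P_in / (√3·V_L·cosφ) = 146397 / (1.732 × 690 × 0.782) = 157 A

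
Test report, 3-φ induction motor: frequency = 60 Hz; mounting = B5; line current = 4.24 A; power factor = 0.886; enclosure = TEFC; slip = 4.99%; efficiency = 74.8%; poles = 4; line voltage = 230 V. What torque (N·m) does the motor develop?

P_in = √3·V·I·cosφ = 1.732 × 230 × 4.24 × 0.886 = 1496 W
P_out = η·P_in = 0.748 × 1496 = 1119 W
n_s = 120×60/4 = 1800 rpm; n = 1800×(1−0.0499) = 1710 rpm
ω = 2π×1710/60 = 179.1 rad/s
τ = P_out/ω = 1119/179.1 = 6.25 N·m

6.25 N·m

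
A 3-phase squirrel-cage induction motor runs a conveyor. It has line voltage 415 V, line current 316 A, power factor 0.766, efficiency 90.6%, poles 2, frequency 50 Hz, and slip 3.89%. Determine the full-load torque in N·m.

522 N·m

P_in = √3·V·I·cosφ = 1.732 × 415 × 316 × 0.766 = 173985 W
P_out = η·P_in = 0.906 × 173985 = 157630 W
n_s = 120×50/2 = 3000 rpm; n = 3000×(1−0.0389) = 2883 rpm
ω = 2π×2883/60 = 301.9 rad/s
τ = P_out/ω = 157630/301.9 = 522 N·m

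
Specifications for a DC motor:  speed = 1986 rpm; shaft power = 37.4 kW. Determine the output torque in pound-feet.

ω = 2π × 1986/60 = 208 rad/s
τ = P/ω = 37400/208 = 179.8 N·m
In lb·ft: 179.8/1.356 = 133 lb·ft

133 lb·ft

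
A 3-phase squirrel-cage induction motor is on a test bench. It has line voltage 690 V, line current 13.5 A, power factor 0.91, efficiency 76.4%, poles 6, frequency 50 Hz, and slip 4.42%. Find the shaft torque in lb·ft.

82.7 lb·ft

P_in = √3·V·I·cosφ = 1.732 × 690 × 13.5 × 0.91 = 14682 W
P_out = η·P_in = 0.764 × 14682 = 11217 W
n_s = 120×50/6 = 1000 rpm; n = 1000×(1−0.0442) = 956 rpm
ω = 2π×956/60 = 100.1 rad/s
τ = P_out/ω = 11217/100.1 = 112.1 N·m
In lb·ft: 112.1/1.356 = 82.7 lb·ft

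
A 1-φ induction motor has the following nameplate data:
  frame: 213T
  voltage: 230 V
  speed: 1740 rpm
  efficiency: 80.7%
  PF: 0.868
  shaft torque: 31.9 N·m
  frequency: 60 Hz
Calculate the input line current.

ω = 2π×1740/60 = 182.2 rad/s; P_out = τω = 31.9 × 182.2 = 5812 W
P_in = P_out / η = 5812 / 0.807 = 7202 W
I = P_in / (V·cosφ) = 7202 / (230 × 0.868) = 36.1 A

36.1 A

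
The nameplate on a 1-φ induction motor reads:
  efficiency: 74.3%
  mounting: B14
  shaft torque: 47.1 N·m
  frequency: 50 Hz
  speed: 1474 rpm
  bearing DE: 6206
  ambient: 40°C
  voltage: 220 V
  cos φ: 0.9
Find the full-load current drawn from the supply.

ω = 2π×1474/60 = 154.4 rad/s; P_out = τω = 47.1 × 154.4 = 7272 W
P_in = P_out / η = 7272 / 0.743 = 9787 W
I = P_in / (V·cosφ) = 9787 / (220 × 0.9) = 49.4 A

49.4 A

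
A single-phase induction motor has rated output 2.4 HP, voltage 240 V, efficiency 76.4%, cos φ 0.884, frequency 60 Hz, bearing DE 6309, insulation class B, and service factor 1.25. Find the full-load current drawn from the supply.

11 A

P_out = 2.4 × 746 = 1790 W
P_in = P_out / η = 1790 / 0.764 = 2343 W
I = P_in / (V·cosφ) = 2343 / (240 × 0.884) = 11 A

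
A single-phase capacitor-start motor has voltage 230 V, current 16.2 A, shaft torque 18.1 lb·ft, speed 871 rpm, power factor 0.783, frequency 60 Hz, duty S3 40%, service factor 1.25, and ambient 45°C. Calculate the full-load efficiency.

τ = 18.1 lb·ft × 1.356 = 24.54 N·m
ω = 2π × 871/60 = 91.21 rad/s; P_out = τω = 24.54 × 91.21 = 2238 W
P_in = V·I·cosφ = 230 × 16.2 × 0.783 = 2917 W
η = P_out / P_in = 2238 / 2917 = 0.767 = 76.7%

76.7 %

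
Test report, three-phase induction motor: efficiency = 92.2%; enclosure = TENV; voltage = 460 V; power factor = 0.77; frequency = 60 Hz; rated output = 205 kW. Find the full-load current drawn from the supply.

362 A

P_out = 205 kW = 205000 W
P_in = P_out / η = 205000 / 0.922 = 222343 W
I_L = P_in / (√3·V_L·cosφ) = 222343 / (1.732 × 460 × 0.77) = 362 A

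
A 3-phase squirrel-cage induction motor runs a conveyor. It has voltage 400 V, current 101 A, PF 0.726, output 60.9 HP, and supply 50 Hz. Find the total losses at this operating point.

5.37 kW

P_in = √3·V·I·cosφ = 1.732×400×101×0.726 = 50800 W
P_out = 60.9×746 = 45431 W
Losses = P_in − P_out = 50800 − 45431 = 5369 W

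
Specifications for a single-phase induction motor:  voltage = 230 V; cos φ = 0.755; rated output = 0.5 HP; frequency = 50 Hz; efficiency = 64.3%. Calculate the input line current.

P_out = 0.5 × 746 = 373 W
P_in = P_out / η = 373 / 0.643 = 580 W
I = P_in / (V·cosφ) = 580 / (230 × 0.755) = 3.34 A

3.34 A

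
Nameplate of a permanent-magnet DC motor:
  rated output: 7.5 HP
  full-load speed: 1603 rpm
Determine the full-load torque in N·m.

P_out = 7.5 × 746 = 5595 W
ω = 2π × 1603/60 = 167.9 rad/s
τ = P_out/ω = 5595/167.9 = 33.3 N·m

33.3 N·m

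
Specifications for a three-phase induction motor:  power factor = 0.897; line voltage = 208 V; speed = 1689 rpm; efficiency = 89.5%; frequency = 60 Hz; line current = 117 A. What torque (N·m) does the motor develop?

P_in = √3·V·I·cosφ = 1.732 × 208 × 117 × 0.897 = 37809 W
P_out = η·P_in = 0.895 × 37809 = 33839 W
n = 1689 rpm
ω = 2π×1689/60 = 176.9 rad/s
τ = P_out/ω = 33839/176.9 = 191 N·m

191 N·m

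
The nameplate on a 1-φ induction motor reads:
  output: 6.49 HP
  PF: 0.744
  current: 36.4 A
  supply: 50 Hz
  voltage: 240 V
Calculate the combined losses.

1660 W

P_in = V·I·cosφ = 240×36.4×0.744 = 6500 W
P_out = 6.49×746 = 4842 W
Losses = P_in − P_out = 6500 − 4842 = 1658 W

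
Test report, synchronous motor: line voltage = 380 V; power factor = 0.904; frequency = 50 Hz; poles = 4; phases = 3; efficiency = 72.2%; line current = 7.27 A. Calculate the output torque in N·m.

P_in = √3·V·I·cosφ = 1.732 × 380 × 7.27 × 0.904 = 4325 W
P_out = η·P_in = 0.722 × 4325 = 3123 W
n = n_s = 120×50/4 = 1500 rpm (synchronous)
ω = 2π×1500/60 = 157.1 rad/s
τ = P_out/ω = 3123/157.1 = 19.9 N·m

19.9 N·m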